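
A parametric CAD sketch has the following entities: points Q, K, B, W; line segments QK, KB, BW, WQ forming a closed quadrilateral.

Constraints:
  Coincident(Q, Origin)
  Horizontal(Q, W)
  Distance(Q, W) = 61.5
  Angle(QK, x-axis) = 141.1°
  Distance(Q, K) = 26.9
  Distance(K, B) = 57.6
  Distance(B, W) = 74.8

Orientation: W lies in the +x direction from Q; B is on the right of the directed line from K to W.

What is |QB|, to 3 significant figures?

38.0

Checks: |KB| = 57.60 ✓; |BW| = 74.80 ✓.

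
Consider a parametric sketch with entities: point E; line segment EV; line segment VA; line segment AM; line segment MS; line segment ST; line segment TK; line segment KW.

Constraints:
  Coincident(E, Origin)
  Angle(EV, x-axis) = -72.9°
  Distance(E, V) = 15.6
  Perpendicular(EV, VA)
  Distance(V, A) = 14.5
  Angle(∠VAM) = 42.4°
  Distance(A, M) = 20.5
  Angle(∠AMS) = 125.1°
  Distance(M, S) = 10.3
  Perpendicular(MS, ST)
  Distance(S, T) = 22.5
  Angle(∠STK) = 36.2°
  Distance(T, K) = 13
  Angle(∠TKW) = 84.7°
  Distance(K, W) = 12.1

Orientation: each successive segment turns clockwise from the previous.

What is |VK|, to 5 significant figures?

1.6438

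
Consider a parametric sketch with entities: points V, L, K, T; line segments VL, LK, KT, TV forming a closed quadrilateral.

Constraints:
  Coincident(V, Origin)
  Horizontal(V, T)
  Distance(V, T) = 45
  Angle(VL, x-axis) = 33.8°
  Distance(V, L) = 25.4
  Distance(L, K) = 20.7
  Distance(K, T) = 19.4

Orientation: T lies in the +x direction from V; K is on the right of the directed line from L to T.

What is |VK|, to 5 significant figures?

27.143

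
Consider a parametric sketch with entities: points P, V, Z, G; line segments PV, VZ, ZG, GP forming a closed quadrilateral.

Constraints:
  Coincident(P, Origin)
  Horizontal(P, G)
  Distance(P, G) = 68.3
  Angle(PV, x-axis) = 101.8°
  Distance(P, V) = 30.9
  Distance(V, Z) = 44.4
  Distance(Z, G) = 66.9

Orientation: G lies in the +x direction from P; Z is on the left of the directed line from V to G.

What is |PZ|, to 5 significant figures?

62.995

Checks: |VZ| = 44.40 ✓; |ZG| = 66.90 ✓.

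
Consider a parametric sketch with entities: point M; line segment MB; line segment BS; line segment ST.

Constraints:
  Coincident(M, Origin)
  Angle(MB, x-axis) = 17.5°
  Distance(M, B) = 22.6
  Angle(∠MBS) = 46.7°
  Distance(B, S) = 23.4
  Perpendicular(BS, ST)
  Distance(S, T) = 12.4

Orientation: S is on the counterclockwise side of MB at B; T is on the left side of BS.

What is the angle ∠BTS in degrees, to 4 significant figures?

62.08°

∠MBS = 46.7°, so BS runs at 17.5° + (180° − 46.7°) = 150.8° from the x-axis; with |BS| = 23.4, S = B + 23.4·(cos 150.8°, sin 150.8°) = (1.128, 18.21). The perpendicularity gives ST at right angles to BS; with |ST| = 12.4 on the left of BS, T = S + 12.4·(-0.4879, -0.8729) = (-4.922, 7.388). Then cos ∠BTS = TB·TS / (|TB||TS|), giving 62.08°.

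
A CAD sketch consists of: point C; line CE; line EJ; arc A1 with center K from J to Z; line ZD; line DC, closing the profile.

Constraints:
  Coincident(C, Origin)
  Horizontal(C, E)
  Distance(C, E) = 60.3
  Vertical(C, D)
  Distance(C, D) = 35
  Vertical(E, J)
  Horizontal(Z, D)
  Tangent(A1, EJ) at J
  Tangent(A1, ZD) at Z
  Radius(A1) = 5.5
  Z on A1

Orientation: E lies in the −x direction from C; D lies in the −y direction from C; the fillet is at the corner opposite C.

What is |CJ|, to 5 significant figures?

67.129

C is at the origin; C and E share the same y with |CE| = 60.3 and E on the −x side, so E = (-60.300, 0.0000). CD is vertical with |CD| = 35.0 and D on the −y side, so D = (0.0000, -35.000). The virtual corner opposite C is at (-60.300, -35.000). A1 meets EJ tangentially, so KJ is at right angles to EJ and tangency of A1 to ZD means the radius KZ is perpendicular to ZD, with radius 5.5, so the center K sits 5.5 in from both sides at K = (-54.800, -29.500). That places the tangent points at J = (-60.300, -29.500) on EJ and Z = (-54.800, -35.000) on ZD. Then |CJ| = |J − C| = 67.129.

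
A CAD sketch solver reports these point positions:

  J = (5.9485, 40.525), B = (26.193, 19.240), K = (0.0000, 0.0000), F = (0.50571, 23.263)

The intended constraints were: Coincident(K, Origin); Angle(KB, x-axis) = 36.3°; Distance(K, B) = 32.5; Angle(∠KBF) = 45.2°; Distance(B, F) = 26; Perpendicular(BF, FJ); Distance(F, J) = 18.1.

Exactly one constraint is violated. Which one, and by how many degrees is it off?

Perpendicular(BF, FJ) — off by 8.60°.

K = (0.00, 0.00) ✓; KB at 36.30° ✓; |KB| = 32.50 ✓; ∠KBF = 45.20° ✓; |BF| = 26.00 ✓; ∠(BF, FJ) = 98.60° ✗; |FJ| = 18.10 ✓.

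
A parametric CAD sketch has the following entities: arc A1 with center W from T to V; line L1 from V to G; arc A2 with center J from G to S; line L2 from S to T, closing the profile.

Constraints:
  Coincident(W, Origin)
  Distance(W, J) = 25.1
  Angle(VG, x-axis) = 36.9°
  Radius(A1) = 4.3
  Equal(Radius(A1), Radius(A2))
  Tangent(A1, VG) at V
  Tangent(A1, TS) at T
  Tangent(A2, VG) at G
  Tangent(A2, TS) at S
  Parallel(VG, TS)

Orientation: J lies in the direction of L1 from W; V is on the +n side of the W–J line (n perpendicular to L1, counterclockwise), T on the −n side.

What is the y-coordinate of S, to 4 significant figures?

11.63

The slot axis is L1's direction at 36.9°, so u = (cos 36.9°, sin 36.9°) = (0.7997, 0.6004) and n = (−sin 36.9°, cos 36.9°) = (-0.6004, 0.7997). W is at the origin and J lies 25.1 along u from W, so J = 25.1·u = (20.07, 15.07). Tangency of A1 to both parallel lines with radius 4.3 puts V and T at W ± 4.3·n: V = (-2.582, 3.439), T = (2.582, -3.439). Equal radii place G and S the same way about J: G = J + 4.3·n = (17.49, 18.51), S = J − 4.3·n = (22.65, 11.63). So S.y = 11.63.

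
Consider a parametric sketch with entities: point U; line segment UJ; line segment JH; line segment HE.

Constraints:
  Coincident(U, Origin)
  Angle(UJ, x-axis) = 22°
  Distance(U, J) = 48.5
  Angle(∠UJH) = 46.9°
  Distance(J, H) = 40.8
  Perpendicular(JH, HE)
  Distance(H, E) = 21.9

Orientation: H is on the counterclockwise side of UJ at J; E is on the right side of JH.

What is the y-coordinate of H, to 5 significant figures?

35.347

U is at the origin; UJ runs at 22.0° with length 48.5, so J = 48.5·(cos 22.0°, sin 22.0°) = (44.968, 18.168). ∠UJH = 46.9°, so JH runs at 22.0° + (180° − 46.9°) = 155.10° from the x-axis; with |JH| = 40.8, H = J + 40.8·(cos 155.10°, sin 155.10°) = (7.9610, 35.347). So H.y = 35.347.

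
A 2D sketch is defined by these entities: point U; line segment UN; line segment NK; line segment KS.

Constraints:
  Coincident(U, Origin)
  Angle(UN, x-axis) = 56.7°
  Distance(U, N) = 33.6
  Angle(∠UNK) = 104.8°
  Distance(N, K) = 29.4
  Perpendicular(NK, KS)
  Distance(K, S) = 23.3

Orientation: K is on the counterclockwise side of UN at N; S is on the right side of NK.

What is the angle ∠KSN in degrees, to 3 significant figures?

51.6°

∠UNK = 104.8°, so NK runs at 56.7° + (180° − 104.8°) = 132° from the x-axis; with |NK| = 29.4, K = N + 29.4·(cos 132°, sin 132°) = (-1.19, 50.0). The perpendicularity gives KS at right angles to NK; with |KS| = 23.3 on the right of NK, S = K + 23.3·(0.744, 0.668) = (16.2, 65.5). Then cos ∠KSN = SK·SN / (|SK||SN|), giving 51.6°.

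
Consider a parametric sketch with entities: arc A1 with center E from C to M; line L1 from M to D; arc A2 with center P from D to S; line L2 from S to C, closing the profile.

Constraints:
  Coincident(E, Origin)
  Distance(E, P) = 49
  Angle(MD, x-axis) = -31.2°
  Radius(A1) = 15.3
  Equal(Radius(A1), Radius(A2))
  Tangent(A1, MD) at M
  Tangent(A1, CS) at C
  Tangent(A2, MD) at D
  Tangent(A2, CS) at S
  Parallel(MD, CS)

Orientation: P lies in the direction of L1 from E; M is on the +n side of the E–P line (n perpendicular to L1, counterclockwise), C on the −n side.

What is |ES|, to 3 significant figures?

51.3

The slot axis is L1's direction at -31.2°, so u = (cos -31.2°, sin -31.2°) = (0.855, -0.518) and n = (−sin -31.2°, cos -31.2°) = (0.518, 0.855). E is at the origin and P lies 49.0 along u from E, so P = 49.0·u = (41.9, -25.4). Tangency of A1 to both parallel lines with radius 15.3 puts M and C at E ± 15.3·n: M = (7.93, 13.1), C = (-7.93, -13.1). Equal radii place D and S the same way about P: D = P + 15.3·n = (49.8, -12.3), S = P − 15.3·n = (34.0, -38.5). Then |ES| = |S − E| = 51.3.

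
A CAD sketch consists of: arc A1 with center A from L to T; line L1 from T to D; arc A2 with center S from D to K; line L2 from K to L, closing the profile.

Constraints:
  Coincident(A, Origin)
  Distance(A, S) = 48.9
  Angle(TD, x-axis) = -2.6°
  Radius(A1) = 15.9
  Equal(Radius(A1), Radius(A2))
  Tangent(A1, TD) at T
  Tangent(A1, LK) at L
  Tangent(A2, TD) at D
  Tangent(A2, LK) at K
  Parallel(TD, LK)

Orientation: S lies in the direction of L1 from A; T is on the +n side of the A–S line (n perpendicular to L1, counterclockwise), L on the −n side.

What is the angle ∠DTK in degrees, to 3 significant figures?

33.0°

Tangency of A1 to both parallel lines with radius 15.9 puts T and L at A ± 15.9·n: T = (0.721, 15.9), L = (-0.721, -15.9). Equal radii place D and K the same way about S: D = S + 15.9·n = (49.6, 13.7), K = S − 15.9·n = (48.1, -18.1). Then cos ∠DTK = TD·TK / (|TD||TK|), giving 33.0°.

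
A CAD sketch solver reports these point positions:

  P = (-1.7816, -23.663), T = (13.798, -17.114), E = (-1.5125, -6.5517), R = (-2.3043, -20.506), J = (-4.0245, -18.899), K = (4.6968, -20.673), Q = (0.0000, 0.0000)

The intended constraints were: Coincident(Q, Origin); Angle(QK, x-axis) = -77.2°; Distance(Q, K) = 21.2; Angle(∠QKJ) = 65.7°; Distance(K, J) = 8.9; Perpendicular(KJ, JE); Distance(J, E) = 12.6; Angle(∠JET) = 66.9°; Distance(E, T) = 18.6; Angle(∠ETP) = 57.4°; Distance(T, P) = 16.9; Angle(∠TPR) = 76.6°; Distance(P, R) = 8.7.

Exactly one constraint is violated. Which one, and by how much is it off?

Distance(P, R) = 8.7 — off by 5.50.

Q = (0.00, 0.00) ✓; QK at -77.20° ✓; |QK| = 21.20 ✓; ∠QKJ = 65.70° ✓; |KJ| = 8.900 ✓; ∠(KJ, JE) = 90.00° ✓; |JE| = 12.60 ✓; ∠JET = 66.90° ✓; |ET| = 18.60 ✓; ∠ETP = 57.40° ✓; |TP| = 16.90 ✓; ∠TPR = 76.60° ✓; |PR| = 3.200 ✗.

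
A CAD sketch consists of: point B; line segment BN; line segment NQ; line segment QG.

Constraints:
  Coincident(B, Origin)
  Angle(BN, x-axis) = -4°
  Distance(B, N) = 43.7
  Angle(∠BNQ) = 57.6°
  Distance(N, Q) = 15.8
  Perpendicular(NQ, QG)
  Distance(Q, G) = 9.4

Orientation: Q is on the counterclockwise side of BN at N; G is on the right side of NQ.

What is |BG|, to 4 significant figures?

46.92

B is at the origin; BN runs at -4.0° with length 43.7, so N = 43.7·(cos -4.0°, sin -4.0°) = (43.59, -3.048). ∠BNQ = 57.6°, so NQ runs at -4.0° + (180° − 57.6°) = 118.4° from the x-axis; with |NQ| = 15.8, Q = N + 15.8·(cos 118.4°, sin 118.4°) = (36.08, 10.85). NQ is perpendicular to QG; with |QG| = 9.4 on the right of NQ, G = Q + 9.4·(0.8796, 0.4756) = (44.35, 15.32). Then |BG| = |G − B| = 46.92.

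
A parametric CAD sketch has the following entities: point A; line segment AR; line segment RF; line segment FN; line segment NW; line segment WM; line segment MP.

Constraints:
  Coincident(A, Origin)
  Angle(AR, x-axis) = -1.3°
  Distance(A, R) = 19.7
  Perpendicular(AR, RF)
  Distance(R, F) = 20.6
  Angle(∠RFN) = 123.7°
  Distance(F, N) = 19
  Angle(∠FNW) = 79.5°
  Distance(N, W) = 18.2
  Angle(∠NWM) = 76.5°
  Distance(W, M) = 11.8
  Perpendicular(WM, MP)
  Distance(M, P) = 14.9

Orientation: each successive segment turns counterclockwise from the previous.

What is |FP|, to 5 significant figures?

10.976

A is at the origin; AR runs at -1.3° with length 19.7, so R = (19.695, -0.44694). The perpendicularity gives RF at right angles to AR, so RF runs at 88.700°; with |RF| = 20.6, F = (20.162, 20.148). ∠RFN = 123.7° gives FN at 145.00° from the x-axis; with |FN| = 19.0, N = (4.5984, 31.046). ∠FNW = 79.5° gives NW at -114.50° from the x-axis; with |NW| = 18.2, W = (-2.9490, 14.484). ∠NWM = 76.5° gives WM at -11.000° from the x-axis; with |WM| = 11.8, M = (8.6342, 12.233). WM is perpendicular to MP, so MP runs at 79.000°; with |MP| = 14.9, P = (11.477, 26.859). Then |FP| = |P − F| = 10.976.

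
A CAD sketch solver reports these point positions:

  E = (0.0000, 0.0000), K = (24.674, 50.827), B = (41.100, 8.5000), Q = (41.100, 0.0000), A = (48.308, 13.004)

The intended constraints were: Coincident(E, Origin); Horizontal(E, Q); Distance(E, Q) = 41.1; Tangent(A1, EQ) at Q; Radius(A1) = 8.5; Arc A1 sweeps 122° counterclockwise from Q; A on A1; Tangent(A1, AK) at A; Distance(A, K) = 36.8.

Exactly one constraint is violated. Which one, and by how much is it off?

Distance(A, K) = 36.8 — off by 7.80.

E = (0.00, 0.00) ✓; E.y = 0.00, Q.y = 0.00 ✓; |EQ| = 41.10 ✓; ∠(BQ, QE) = 90.00° ✓; |BQ| = 8.500 ✓; bearing(B→A) − bearing(B→Q) = 122.0° ✓; |BA| = 8.499 ✓; ∠(BA, AK) = 90.00° ✓; |AK| = 44.60 ✗.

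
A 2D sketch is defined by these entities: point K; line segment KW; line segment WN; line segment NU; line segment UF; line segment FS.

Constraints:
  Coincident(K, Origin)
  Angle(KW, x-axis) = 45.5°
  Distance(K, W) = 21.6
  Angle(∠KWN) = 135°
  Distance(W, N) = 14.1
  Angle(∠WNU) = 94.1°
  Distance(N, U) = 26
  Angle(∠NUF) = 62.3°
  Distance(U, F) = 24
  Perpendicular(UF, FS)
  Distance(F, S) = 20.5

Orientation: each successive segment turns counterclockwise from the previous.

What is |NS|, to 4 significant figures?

12.18

K is at the origin; KW runs at 45.5° with length 21.6, so W = (15.14, 15.41). ∠KWN = 135.0° gives WN at 90.50° from the x-axis; with |WN| = 14.1, N = (15.02, 29.51). ∠WNU = 94.1° gives NU at 176.4° from the x-axis; with |NU| = 26.0, U = (-10.93, 31.14). ∠NUF = 62.3° gives UF at -65.90° from the x-axis; with |UF| = 24.0, F = (-1.132, 9.230). UF ⟂ FS, so FS runs at 24.10°; with |FS| = 20.5, S = (17.58, 17.60). Then |NS| = |S − N| = 12.18.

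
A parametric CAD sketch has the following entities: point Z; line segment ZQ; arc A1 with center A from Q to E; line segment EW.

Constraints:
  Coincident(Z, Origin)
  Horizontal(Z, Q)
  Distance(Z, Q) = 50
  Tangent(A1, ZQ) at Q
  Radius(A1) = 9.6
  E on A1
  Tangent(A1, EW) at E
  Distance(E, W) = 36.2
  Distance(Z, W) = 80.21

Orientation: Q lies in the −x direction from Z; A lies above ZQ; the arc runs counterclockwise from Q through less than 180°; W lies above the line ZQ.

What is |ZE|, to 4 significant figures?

46.02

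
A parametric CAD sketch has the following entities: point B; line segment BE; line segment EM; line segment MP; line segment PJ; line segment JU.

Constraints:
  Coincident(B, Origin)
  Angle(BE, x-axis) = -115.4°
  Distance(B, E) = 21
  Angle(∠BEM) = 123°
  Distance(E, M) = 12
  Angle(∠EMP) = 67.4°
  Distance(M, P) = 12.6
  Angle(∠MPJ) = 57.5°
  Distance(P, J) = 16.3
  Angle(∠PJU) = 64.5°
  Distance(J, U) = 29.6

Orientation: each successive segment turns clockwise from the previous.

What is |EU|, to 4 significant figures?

27.82

B is at the origin; BE runs at -115.4° with length 21.0, so E = (-9.008, -18.97). ∠BEM = 123.0° gives EM at -172.4° from the x-axis; with |EM| = 12.0, M = (-20.90, -20.56). ∠EMP = 67.4° gives MP at 75.00° from the x-axis; with |MP| = 12.6, P = (-17.64, -8.386). ∠MPJ = 57.5° gives PJ at -47.50° from the x-axis; with |PJ| = 16.3, J = (-6.629, -20.40). ∠PJU = 64.5° gives JU at -163.0° from the x-axis; with |JU| = 29.6, U = (-34.94, -29.06). Then |EU| = |U − E| = 27.82.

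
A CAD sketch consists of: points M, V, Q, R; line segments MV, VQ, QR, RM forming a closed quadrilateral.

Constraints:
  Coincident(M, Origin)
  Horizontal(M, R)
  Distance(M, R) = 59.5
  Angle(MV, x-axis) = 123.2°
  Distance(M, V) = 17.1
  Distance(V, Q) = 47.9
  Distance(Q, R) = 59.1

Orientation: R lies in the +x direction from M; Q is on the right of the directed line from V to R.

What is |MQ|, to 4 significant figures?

31.30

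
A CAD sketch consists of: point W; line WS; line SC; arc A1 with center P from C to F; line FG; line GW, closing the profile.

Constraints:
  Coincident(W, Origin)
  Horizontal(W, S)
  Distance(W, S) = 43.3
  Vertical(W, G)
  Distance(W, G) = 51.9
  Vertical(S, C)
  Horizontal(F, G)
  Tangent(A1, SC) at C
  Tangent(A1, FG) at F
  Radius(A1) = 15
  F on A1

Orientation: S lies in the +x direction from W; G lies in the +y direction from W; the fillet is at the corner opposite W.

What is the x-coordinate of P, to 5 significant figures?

28.300

W is at the origin; W and S share the same y with |WS| = 43.3 and S on the +x side, so S = (43.300, 0.0000). WG is vertical with |WG| = 51.9 and G on the +y side, so G = (0.0000, 51.900). The virtual corner opposite W is at (43.300, 51.900). The tangent condition forces PC to be normal to SC and A1 meets FG tangentially, so PF is at right angles to FG, with radius 15.0, so the center P sits 15.0 in from both sides at P = (28.300, 36.900). So P.x = 28.300.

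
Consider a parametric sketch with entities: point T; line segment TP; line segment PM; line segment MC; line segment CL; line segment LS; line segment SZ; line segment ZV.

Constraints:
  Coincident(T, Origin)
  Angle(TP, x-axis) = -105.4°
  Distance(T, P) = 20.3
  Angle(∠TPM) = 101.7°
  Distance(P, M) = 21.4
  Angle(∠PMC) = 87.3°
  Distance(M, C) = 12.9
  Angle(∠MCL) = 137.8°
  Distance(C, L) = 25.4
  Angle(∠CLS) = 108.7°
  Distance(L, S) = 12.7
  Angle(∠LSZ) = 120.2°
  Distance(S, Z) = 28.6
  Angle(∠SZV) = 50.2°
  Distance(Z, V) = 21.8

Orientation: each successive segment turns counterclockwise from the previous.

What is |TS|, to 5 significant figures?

6.9693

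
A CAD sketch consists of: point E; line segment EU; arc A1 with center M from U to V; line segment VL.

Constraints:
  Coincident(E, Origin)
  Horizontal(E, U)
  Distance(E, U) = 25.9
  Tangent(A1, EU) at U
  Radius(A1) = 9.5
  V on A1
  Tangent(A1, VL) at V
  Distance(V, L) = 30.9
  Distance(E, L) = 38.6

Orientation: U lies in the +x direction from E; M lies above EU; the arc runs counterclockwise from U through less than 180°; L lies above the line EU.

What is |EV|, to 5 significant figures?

36.292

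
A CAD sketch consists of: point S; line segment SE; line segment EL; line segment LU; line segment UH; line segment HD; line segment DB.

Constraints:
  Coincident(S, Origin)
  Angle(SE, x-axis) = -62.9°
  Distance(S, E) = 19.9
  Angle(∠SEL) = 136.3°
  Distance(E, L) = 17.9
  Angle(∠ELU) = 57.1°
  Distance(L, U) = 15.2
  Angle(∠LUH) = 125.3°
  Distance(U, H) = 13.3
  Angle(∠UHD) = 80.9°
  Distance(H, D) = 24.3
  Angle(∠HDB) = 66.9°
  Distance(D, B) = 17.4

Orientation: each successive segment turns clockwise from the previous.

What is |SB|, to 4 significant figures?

32.80

S is at the origin; SE runs at -62.9° with length 19.9, so E = (9.065, -17.72). ∠SEL = 136.3° gives EL at -106.6° from the x-axis; with |EL| = 17.9, L = (3.952, -34.87). ∠ELU = 57.1° gives LU at 130.5° from the x-axis; with |LU| = 15.2, U = (-5.920, -23.31). ∠LUH = 125.3° gives UH at 75.80° from the x-axis; with |UH| = 13.3, H = (-2.658, -10.42). ∠UHD = 80.9° gives HD at -23.30° from the x-axis; with |HD| = 24.3, D = (19.66, -20.03). ∠HDB = 66.9° gives DB at -136.4° from the x-axis; with |DB| = 17.4, B = (7.060, -32.03). Then |SB| = |B − S| = 32.80.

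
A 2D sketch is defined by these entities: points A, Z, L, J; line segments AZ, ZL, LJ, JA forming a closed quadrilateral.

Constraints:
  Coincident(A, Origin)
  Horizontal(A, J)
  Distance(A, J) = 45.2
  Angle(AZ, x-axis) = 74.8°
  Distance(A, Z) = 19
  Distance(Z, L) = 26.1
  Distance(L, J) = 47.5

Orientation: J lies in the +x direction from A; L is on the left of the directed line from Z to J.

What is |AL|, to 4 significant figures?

44.51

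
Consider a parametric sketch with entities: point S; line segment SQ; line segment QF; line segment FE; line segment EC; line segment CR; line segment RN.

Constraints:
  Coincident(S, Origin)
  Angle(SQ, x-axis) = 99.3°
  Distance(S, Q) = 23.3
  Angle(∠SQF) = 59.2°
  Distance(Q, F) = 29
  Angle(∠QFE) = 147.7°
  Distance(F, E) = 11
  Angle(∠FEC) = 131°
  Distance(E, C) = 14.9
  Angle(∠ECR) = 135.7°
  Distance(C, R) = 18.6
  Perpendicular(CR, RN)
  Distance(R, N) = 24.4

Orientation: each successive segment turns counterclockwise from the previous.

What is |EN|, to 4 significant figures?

32.44

S is at the origin; SQ runs at 99.3° with length 23.3, so Q = (-3.765, 22.99). ∠SQF = 59.2° gives QF at -139.9° from the x-axis; with |QF| = 29.0, F = (-25.95, 4.314). ∠QFE = 147.7° gives FE at -107.6° from the x-axis; with |FE| = 11.0, E = (-29.27, -6.171). ∠FEC = 131.0° gives EC at -58.60° from the x-axis; with |EC| = 14.9, C = (-21.51, -18.89). ∠ECR = 135.7° gives CR at -14.30° from the x-axis; with |CR| = 18.6, R = (-3.487, -23.48). CR ⟂ RN, so RN runs at 75.70°; with |RN| = 24.4, N = (2.539, 0.1610). Then |EN| = |N − E| = 32.44.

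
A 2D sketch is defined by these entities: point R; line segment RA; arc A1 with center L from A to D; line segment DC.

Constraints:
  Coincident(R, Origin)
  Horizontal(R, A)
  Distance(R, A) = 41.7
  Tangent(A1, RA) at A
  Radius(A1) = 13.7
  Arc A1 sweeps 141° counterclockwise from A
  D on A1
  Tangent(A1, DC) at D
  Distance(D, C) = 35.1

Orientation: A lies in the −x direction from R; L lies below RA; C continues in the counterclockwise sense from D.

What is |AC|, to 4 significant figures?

50.04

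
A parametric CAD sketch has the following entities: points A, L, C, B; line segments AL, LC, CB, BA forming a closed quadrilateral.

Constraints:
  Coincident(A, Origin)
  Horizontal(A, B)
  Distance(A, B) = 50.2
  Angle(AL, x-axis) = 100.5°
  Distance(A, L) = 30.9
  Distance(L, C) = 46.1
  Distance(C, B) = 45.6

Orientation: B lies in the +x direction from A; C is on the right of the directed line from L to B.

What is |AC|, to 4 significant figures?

15.57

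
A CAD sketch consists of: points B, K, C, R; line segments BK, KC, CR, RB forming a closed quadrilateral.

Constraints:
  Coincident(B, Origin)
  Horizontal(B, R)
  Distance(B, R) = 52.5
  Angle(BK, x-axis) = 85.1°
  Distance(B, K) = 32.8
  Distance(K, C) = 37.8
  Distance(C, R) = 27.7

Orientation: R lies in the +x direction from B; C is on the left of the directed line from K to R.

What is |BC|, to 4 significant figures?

46.71

Checks: B = (0.00, 0.00) ✓; |KC| = 37.80 ✓; |CR| = 27.70 ✓.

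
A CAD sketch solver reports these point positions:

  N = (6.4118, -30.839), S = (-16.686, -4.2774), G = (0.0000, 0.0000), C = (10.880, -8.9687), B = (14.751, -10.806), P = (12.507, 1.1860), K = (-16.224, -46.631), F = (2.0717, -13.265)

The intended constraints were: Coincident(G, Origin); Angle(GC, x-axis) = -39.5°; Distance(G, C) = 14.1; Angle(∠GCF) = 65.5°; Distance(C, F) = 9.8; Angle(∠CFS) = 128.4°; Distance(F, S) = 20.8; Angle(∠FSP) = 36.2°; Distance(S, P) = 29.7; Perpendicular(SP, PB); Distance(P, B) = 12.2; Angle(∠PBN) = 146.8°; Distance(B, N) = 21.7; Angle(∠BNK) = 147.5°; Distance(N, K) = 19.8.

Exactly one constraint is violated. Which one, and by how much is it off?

Distance(N, K) = 19.8 — off by 7.80.

G = (0.00, 0.00) ✓; GC at -39.50° ✓; |GC| = 14.10 ✓; ∠GCF = 65.50° ✓; |CF| = 9.800 ✓; ∠CFS = 128.4° ✓; |FS| = 20.80 ✓; ∠FSP = 36.20° ✓; |SP| = 29.70 ✓; ∠(SP, PB) = 90.00° ✓; |PB| = 12.20 ✓; ∠PBN = 146.8° ✓; |BN| = 21.70 ✓; ∠BNK = 147.5° ✓; |NK| = 27.60 ✗.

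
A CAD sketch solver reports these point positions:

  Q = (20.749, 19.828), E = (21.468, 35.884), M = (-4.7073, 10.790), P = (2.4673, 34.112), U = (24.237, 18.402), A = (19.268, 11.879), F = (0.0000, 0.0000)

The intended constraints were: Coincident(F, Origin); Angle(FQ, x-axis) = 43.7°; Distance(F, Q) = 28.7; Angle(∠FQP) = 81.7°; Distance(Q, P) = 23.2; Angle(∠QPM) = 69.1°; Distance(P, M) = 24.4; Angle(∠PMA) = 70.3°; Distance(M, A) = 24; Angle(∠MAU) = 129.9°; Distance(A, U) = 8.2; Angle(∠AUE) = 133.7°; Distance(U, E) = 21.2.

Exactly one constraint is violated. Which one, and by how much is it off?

Distance(U, E) = 21.2 — off by 3.50.

F = (0.00, 0.00) ✓; FQ at 43.70° ✓; |FQ| = 28.70 ✓; ∠FQP = 81.70° ✓; |QP| = 23.20 ✓; ∠QPM = 69.10° ✓; |PM| = 24.40 ✓; ∠PMA = 70.30° ✓; |MA| = 24.00 ✓; ∠MAU = 129.9° ✓; |AU| = 8.200 ✓; ∠AUE = 133.7° ✓; |UE| = 17.70 ✗.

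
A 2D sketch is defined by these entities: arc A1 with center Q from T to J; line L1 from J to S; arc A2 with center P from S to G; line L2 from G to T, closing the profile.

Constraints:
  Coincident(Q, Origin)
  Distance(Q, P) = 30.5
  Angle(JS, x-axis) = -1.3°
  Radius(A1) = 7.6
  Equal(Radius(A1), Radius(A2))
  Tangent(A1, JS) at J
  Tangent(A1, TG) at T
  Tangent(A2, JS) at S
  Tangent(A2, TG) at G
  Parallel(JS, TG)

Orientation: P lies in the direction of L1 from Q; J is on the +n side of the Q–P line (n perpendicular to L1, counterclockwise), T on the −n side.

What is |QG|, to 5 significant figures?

31.433

Tangency of A1 to both parallel lines with radius 7.6 puts J and T at Q ± 7.6·n: J = (0.17242, 7.5980), T = (-0.17242, -7.5980). Equal radii place S and G the same way about P: S = P + 7.6·n = (30.665, 6.9061), G = P − 7.6·n = (30.320, -8.2900). Then |QG| = |G − Q| = 31.433.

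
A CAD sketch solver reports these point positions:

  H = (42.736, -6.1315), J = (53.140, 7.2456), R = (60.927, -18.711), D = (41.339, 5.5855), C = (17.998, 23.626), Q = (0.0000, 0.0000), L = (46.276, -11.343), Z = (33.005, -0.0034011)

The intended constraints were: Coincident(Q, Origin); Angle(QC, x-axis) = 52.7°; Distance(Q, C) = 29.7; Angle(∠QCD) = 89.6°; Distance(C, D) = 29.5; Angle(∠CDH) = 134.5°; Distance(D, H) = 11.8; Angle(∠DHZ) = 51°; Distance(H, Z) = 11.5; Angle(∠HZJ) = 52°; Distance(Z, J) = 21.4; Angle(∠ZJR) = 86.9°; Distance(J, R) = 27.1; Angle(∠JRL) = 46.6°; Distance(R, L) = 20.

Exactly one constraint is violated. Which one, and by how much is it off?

Distance(R, L) = 20 — off by 3.60.

Q = (0.00, 0.00) ✓; QC at 52.70° ✓; |QC| = 29.70 ✓; ∠QCD = 89.60° ✓; |CD| = 29.50 ✓; ∠CDH = 134.5° ✓; |DH| = 11.80 ✓; ∠DHZ = 51.00° ✓; |HZ| = 11.50 ✓; ∠HZJ = 52.00° ✓; |ZJ| = 21.40 ✓; ∠ZJR = 86.90° ✓; |JR| = 27.10 ✓; ∠JRL = 46.60° ✓; |RL| = 16.40 ✗.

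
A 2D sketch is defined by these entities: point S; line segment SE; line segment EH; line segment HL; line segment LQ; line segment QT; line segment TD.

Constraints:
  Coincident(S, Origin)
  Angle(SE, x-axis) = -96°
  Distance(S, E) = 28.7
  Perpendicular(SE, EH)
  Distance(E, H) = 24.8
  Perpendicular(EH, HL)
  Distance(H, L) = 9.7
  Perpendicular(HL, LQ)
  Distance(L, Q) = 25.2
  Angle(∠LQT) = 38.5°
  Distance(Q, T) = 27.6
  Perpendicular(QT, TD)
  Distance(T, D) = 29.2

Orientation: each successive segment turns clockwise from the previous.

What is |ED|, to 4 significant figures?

42.27

∠LQT = 38.5° gives QT at -147.5° from the x-axis; with |QT| = 27.6, T = (-24.87, -33.77). QT ⟂ TD, so TD runs at 122.5°; with |TD| = 29.2, D = (-40.55, -9.140). Then |ED| = |D − E| = 42.27.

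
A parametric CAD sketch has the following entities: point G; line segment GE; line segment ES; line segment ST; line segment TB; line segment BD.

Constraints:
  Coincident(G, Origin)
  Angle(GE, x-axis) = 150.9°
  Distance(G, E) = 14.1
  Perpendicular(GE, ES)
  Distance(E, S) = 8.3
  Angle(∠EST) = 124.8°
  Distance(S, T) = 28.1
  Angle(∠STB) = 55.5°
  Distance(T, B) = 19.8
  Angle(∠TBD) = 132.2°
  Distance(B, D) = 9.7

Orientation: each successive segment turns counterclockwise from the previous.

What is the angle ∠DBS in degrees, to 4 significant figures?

51.72°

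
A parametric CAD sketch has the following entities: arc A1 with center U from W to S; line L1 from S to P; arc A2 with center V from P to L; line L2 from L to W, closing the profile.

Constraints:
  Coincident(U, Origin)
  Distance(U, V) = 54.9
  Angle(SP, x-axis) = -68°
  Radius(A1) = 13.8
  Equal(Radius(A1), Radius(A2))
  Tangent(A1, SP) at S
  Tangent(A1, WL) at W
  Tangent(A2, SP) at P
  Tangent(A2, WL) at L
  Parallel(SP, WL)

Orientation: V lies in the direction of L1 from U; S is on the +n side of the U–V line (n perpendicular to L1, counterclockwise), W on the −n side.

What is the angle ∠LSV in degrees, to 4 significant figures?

12.58°

The slot axis is L1's direction at -68.0°, so u = (cos -68.0°, sin -68.0°) = (0.3746, -0.9272) and n = (−sin -68.0°, cos -68.0°) = (0.9272, 0.3746). U is at the origin and V lies 54.9 along u from U, so V = 54.9·u = (20.57, -50.90). Tangency of A1 to both parallel lines with radius 13.8 puts S and W at U ± 13.8·n: S = (12.80, 5.170), W = (-12.80, -5.170). Equal radii place P and L the same way about V: P = V + 13.8·n = (33.36, -45.73), L = V − 13.8·n = (7.771, -56.07). Then cos ∠LSV = SL·SV / (|SL||SV|), giving 12.58°.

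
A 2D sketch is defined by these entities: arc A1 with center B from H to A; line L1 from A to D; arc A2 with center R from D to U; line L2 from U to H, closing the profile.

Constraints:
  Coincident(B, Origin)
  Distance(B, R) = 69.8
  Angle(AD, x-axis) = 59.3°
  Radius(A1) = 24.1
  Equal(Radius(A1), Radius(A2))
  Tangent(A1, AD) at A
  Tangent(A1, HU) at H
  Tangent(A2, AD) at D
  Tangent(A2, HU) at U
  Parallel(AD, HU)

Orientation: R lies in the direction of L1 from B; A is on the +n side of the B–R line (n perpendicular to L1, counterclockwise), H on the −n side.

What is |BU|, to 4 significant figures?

73.84

The slot axis is L1's direction at 59.3°, so u = (cos 59.3°, sin 59.3°) = (0.5105, 0.8599) and n = (−sin 59.3°, cos 59.3°) = (-0.8599, 0.5105). B is at the origin and R lies 69.8 along u from B, so R = 69.8·u = (35.64, 60.02). Tangency of A1 to both parallel lines with radius 24.1 puts A and H at B ± 24.1·n: A = (-20.72, 12.30), H = (20.72, -12.30). Equal radii place D and U the same way about R: D = R + 24.1·n = (14.91, 72.32), U = R − 24.1·n = (56.36, 47.71). Then |BU| = |U − B| = 73.84.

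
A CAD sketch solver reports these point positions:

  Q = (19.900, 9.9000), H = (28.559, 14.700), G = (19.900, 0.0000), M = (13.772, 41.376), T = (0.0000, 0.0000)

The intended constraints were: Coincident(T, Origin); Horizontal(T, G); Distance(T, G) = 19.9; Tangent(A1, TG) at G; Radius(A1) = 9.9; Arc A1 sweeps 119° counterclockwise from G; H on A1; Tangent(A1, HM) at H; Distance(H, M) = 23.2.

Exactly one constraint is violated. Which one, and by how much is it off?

Distance(H, M) = 23.2 — off by 7.30.

T = (0.00, 0.00) ✓; T.y = 0.00, G.y = 0.00 ✓; |TG| = 19.90 ✓; ∠(QG, GT) = 90.00° ✓; |QG| = 9.900 ✓; bearing(Q→H) − bearing(Q→G) = 119.0° ✓; |QH| = 9.900 ✓; ∠(QH, HM) = 90.00° ✓; |HM| = 30.50 ✗.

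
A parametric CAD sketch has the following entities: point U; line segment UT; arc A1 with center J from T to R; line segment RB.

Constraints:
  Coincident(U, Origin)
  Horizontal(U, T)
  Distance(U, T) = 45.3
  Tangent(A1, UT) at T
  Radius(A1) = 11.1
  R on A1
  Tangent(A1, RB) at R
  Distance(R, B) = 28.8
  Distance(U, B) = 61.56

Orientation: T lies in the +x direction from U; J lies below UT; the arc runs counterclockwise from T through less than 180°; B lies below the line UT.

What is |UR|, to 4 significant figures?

38.00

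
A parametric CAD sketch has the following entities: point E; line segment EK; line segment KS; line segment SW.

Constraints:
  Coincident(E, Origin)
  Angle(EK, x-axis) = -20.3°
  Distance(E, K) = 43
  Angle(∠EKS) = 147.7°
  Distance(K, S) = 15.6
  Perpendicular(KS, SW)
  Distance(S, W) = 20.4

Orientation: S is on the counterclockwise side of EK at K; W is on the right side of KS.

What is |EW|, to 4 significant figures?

67.68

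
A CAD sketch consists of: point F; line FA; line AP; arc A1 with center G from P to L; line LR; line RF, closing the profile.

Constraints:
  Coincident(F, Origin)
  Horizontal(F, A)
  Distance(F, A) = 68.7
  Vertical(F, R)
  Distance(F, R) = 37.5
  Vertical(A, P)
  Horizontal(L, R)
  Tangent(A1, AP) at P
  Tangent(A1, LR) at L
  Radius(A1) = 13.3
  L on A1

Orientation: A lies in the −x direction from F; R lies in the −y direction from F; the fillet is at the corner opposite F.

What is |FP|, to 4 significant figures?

72.84

The virtual corner opposite F is at (-68.70, -37.50). A1 meets AP tangentially, so GP is at right angles to AP and A1 meets LR tangentially, so GL is at right angles to LR, with radius 13.3, so the center G sits 13.3 in from both sides at G = (-55.40, -24.20). That places the tangent points at P = (-68.70, -24.20) on AP and L = (-55.40, -37.50) on LR. Then |FP| = |P − F| = 72.84.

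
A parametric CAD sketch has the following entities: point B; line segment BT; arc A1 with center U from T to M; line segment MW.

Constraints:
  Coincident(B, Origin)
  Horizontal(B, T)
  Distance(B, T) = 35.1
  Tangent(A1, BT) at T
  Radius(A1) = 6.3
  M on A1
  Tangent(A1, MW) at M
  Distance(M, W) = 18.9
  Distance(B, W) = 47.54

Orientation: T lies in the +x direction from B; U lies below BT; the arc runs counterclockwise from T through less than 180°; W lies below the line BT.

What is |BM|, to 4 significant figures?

31.35

Checks: |UM| = 6.300 ✓; ∠(UM, MW) = 90.00° ✓; |MW| = 18.90 ✓; |BW| = 47.54 ✓.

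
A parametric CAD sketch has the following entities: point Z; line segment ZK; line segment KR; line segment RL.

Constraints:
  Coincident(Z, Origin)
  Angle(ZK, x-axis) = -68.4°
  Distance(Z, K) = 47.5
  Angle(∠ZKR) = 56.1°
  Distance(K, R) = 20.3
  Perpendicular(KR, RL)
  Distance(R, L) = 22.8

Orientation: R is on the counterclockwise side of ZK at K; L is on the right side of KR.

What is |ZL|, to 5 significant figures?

62.533

Z is at the origin; ZK runs at -68.4° with length 47.5, so K = 47.5·(cos -68.4°, sin -68.4°) = (17.486, -44.164). ∠ZKR = 56.1°, so KR runs at -68.4° + (180° − 56.1°) = 55.500° from the x-axis; with |KR| = 20.3, R = K + 20.3·(cos 55.500°, sin 55.500°) = (28.984, -27.435). KR is perpendicular to RL; with |RL| = 22.8 on the right of KR, L = R + 22.8·(0.82413, -0.56641) = (47.774, -40.349). Then |ZL| = |L − Z| = 62.533.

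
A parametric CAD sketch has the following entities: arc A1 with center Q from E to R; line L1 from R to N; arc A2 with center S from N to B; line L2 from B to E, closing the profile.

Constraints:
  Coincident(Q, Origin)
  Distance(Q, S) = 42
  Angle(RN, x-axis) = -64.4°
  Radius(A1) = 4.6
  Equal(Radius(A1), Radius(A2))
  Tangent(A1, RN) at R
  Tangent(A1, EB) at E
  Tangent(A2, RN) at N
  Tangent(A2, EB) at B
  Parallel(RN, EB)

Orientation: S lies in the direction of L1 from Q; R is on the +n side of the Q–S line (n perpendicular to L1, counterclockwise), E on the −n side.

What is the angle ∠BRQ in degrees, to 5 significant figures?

77.645°

The slot axis is L1's direction at -64.4°, so u = (cos -64.4°, sin -64.4°) = (0.43209, -0.90183) and n = (−sin -64.4°, cos -64.4°) = (0.90183, 0.43209). Q is at the origin and S lies 42.0 along u from Q, so S = 42.0·u = (18.148, -37.877). Tangency of A1 to both parallel lines with radius 4.6 puts R and E at Q ± 4.6·n: R = (4.1484, 1.9876), E = (-4.1484, -1.9876). Equal radii place N and B the same way about S: N = S + 4.6·n = (22.296, -35.889), B = S − 4.6·n = (13.999, -39.865). Then cos ∠BRQ = RB·RQ / (|RB||RQ|), giving 77.645°.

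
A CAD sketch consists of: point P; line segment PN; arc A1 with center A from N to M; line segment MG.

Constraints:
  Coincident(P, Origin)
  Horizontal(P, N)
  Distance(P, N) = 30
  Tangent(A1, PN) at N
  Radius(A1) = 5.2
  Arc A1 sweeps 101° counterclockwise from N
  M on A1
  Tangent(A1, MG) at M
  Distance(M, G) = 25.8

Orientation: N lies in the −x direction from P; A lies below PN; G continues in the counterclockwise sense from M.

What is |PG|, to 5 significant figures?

43.639

On A1, N sits at bearing 90° from A; a 101° counterclockwise sweep puts M at bearing 191°, so M = A + 5.2·(cos 191°, sin 191°) = (-35.104, -6.1922). Since A1 is tangent to MG there, AM ⟂ MG, so MG runs along (−sin 191°, cos 191°); with |MG| = 25.8, G = (-30.182, -31.518). Then |PG| = |G − P| = 43.639.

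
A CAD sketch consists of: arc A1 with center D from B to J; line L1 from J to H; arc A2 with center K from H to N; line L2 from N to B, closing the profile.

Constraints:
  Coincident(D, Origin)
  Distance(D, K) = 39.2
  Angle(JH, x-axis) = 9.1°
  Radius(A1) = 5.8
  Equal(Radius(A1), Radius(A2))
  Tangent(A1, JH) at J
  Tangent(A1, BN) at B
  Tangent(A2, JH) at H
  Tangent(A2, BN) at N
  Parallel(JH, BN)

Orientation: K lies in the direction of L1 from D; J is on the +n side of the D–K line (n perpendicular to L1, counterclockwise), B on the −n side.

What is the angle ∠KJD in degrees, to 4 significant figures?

81.58°

The slot axis is L1's direction at 9.1°, so u = (cos 9.1°, sin 9.1°) = (0.9874, 0.1582) and n = (−sin 9.1°, cos 9.1°) = (-0.1582, 0.9874). D is at the origin and K lies 39.2 along u from D, so K = 39.2·u = (38.71, 6.200). Tangency of A1 to both parallel lines with radius 5.8 puts J and B at D ± 5.8·n: J = (-0.9173, 5.727), B = (0.9173, -5.727). Then cos ∠KJD = JK·JD / (|JK||JD|), giving 81.58°.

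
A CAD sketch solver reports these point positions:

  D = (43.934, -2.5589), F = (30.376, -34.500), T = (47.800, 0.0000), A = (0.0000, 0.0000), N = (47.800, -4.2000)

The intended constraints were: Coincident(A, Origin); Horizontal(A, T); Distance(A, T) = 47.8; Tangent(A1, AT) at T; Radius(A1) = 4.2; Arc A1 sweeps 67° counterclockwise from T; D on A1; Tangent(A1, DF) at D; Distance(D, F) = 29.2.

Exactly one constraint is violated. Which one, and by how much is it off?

Distance(D, F) = 29.2 — off by 5.50.

A = (0.00, 0.00) ✓; A.y = 0.00, T.y = 0.00 ✓; |AT| = 47.80 ✓; ∠(NT, TA) = 90.00° ✓; |NT| = 4.200 ✓; bearing(N→D) − bearing(N→T) = 67.00° ✓; |ND| = 4.200 ✓; ∠(ND, DF) = 90.00° ✓; |DF| = 34.70 ✗.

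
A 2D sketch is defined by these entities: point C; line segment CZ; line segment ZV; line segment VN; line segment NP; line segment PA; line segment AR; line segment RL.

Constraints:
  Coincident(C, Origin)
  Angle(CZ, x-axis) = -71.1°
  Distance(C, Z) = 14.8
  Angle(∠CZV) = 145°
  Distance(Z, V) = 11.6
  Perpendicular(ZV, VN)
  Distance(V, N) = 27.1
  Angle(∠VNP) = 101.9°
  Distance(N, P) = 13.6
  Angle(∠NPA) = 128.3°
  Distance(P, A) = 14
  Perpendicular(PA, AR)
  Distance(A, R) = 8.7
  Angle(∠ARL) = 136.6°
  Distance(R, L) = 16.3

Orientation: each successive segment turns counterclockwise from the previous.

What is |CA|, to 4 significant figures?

12.46

C is at the origin; CZ runs at -71.1° with length 14.8, so Z = (4.794, -14.00). ∠CZV = 145.0° gives ZV at -36.10° from the x-axis; with |ZV| = 11.6, V = (14.17, -20.84). ZV is perpendicular to VN, so VN runs at 53.90°; with |VN| = 27.1, N = (30.13, 1.060). ∠VNP = 101.9° gives NP at 132.0° from the x-axis; with |NP| = 13.6, P = (21.03, 11.17). ∠NPA = 128.3° gives PA at -176.3° from the x-axis; with |PA| = 14.0, A = (7.063, 10.26). Then |CA| = |A − C| = 12.46.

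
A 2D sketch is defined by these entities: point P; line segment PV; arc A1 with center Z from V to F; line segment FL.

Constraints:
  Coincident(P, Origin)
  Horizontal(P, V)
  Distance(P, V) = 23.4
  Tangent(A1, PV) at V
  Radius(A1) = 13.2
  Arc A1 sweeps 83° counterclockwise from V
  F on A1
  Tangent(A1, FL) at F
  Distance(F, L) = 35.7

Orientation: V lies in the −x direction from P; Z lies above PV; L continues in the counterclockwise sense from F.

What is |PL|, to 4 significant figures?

47.40

P is at the origin; P and V share the same y with |PV| = 23.4 and V on the −x side, so V = (-23.40, 0.000). The tangent condition forces ZV to be normal to PV, so Z = V + (0, 13.2) = (-23.40, 13.20). On A1, V sits at bearing -90° from Z; an 83° counterclockwise sweep puts F at bearing -7°, so F = Z + 13.2·(cos -7°, sin -7°) = (-10.30, 11.59). Since A1 is tangent to FL there, ZF ⟂ FL, so FL runs along (−sin -7°, cos -7°); with |FL| = 35.7, L = (-5.948, 47.03). Then |PL| = |L − P| = 47.40.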